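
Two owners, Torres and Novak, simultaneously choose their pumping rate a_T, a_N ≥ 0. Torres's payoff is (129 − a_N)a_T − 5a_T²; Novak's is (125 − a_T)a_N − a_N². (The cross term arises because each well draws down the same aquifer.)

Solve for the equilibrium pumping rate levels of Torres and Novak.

Expanding Torres's payoff: 129a_T − a_Na_T − 5a_T².
∂π/∂a_T = 129 − a_N − 10a_T = 0, so a_T = 12.9 − 0.1a_N.
Likewise for Novak: a_N = 62.5 − 0.5a_T.
Plugging a_N into Torres's best response: a_T = 12.9 − 0.1(62.5 − 0.5a_T) ⇒ 0.95a_T = 6.65, so a_T = 7.
Then a_N = 62.5 − 0.5·7 = 59.

7, 59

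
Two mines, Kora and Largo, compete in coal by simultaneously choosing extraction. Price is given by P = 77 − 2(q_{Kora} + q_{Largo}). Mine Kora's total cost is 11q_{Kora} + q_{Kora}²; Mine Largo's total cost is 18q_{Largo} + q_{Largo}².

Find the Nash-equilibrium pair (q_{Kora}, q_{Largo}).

Mine Kora's profit: π = q_{Kora}(77 − 2(q_{Kora} + q_{Largo})) − 11q_{Kora} − q_{Kora}².
∂π/∂q_{Kora} = 66 − 6q_{Kora} − 2q_{Largo} = 0, so q_{Kora} = 11 − (1/3)q_{Largo}.
By the same steps for Largo: q_{Largo} = 59/6 − (1/3)q_{Kora}.
Plugging q_{Largo} into Kora's best response: q_{Kora} = 11 − (1/3)(59/6 − (1/3)q_{Kora}) ⇒ (8/9)q_{Kora} = 139/18, so q_{Kora} = 8.6875.
Then q_{Largo} = 59/6 − (1/3)·8.6875 = 6.9375.

8.6875, 6.9375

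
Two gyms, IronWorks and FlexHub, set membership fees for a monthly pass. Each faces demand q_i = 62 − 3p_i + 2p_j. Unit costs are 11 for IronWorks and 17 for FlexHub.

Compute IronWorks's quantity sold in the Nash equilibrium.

IronWorks's profit: π = (p_{IronWorks} − 11)(62 − 3p_{IronWorks} + 2p_{FlexHub}).
∂π/∂p_{IronWorks} = 95 − 6p_{IronWorks} + 2p_{FlexHub} = 0 ⇒ p_{IronWorks} = 95/6 + (1/3)p_{FlexHub}.
Similarly p_{FlexHub} = 113/6 + (1/3)p_{IronWorks}.
Plugging p_{FlexHub} into IronWorks's best response: p_{IronWorks} = 95/6 + (1/3)(113/6 + (1/3)p_{IronWorks}) ⇒ (8/9)p_{IronWorks} = 199/9, so p_{IronWorks} = 24.875.
Then p_{FlexHub} = 113/6 + (1/3)·24.875 = 27.125.
q_{IronWorks} = 62 − 3·24.875 + 2·27.125 = 41.625.

41.625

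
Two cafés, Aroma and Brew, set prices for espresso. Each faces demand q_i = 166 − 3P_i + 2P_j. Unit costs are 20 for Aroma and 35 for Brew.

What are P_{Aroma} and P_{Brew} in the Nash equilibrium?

59.3125, 64.9375

Aroma's profit: π = (P_{Aroma} − 20)(166 − 3P_{Aroma} + 2P_{Brew}).
∂π/∂P_{Aroma} = 226 − 6P_{Aroma} + 2P_{Brew} = 0 ⇒ P_{Aroma} = 113/3 + (1/3)P_{Brew}.
Similarly P_{Brew} = 271/6 + (1/3)P_{Aroma}.
Solving the two reaction functions simultaneously: (1 − (1/3)(1/3))P_{Aroma} = 113/3 + (1/3)·(271/6), so (8/9)P_{Aroma} = 949/18 and P_{Aroma} = 59.3125.
Then P_{Brew} = 271/6 + (1/3)·59.3125 = 64.9375.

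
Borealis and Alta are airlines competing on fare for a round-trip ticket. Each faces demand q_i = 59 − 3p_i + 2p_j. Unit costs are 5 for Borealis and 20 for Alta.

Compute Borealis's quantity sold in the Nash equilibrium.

Borealis's profit: π = (p_{Borealis} − 5)(59 − 3p_{Borealis} + 2p_{Alta}).
∂π/∂p_{Borealis} = 74 − 6p_{Borealis} + 2p_{Alta} = 0 ⇒ p_{Borealis} = 37/3 + (1/3)p_{Alta}.
Similarly p_{Alta} = 119/6 + (1/3)p_{Borealis}.
Substituting the second reaction function into the first: p_{Borealis} = 37/3 + (1/3)(119/6 + (1/3)p_{Borealis}), which gives (8/9)p_{Borealis} = 341/18 ⇒ p_{Borealis} = 21.3125.
Then p_{Alta} = 119/6 + (1/3)·21.3125 = 26.9375.
q_{Borealis} = 59 − 3·21.3125 + 2·26.9375 = 48.9375.

48.9375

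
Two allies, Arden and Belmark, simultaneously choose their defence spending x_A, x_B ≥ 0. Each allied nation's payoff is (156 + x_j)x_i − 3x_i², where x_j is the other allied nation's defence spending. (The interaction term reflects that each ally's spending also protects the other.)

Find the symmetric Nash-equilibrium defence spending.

Arden's payoff is (156 + x_B)x_A − 3x_A².
∂π/∂x_A = 156 + x_B − 6x_A = 0, so x_A = 26 + (1/6)x_B.
By symmetry x_B = x_A; substituting into the reaction function, (5/6)x_A = 26 and x_A = 31.2.

31.2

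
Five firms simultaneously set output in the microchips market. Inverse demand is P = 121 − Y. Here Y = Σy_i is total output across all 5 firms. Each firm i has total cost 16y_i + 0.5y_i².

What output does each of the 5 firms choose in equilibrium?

A representative firm's profit is π_i = y_i(121 − Y) − 16y_i − 0.5y_i², with Y = y_i + Σ_{j≠i} y_j.
First-order condition: 105 − 3y_i − Σ_{j≠i} y_j = 0.
In a symmetric equilibrium every firm chooses the same y, so Σ_{j≠i} y_j = 4y. The condition becomes 105 − 7y = 0, giving y = 105/7 = 15.

15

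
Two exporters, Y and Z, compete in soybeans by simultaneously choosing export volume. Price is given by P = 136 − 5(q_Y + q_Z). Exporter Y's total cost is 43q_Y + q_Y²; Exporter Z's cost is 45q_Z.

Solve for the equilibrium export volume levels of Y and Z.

5, 6.6

Exporter Y's profit: π = q_Y(136 − 5(q_Y + q_Z)) − 43q_Y − q_Y².
∂π/∂q_Y = 93 − 12q_Y − 5q_Z = 0, so q_Y = 7.75 − (5/12)q_Z.
For Z: ∂π/∂q_Z = 91 − 10q_Z − 5q_Y = 0 ⇒ q_Z = 9.1 − 0.5q_Y.
Solving the two reaction functions simultaneously: (1 − (−5/12)(−0.5))q_Y = 7.75 − (5/12)·9.1, so (19/24)q_Y = 95/24 and q_Y = 5.
Then q_Z = 9.1 − 0.5·5 = 6.6.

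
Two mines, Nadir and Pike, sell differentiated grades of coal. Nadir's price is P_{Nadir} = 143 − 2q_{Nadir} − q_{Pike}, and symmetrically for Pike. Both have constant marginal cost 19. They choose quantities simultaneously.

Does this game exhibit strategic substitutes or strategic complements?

Mine Nadir's profit: π = q_{Nadir}(143 − 2q_{Nadir} − q_{Pike}) − 19q_{Nadir}.
∂π/∂q_{Nadir} = 124 − 4q_{Nadir} − q_{Pike} = 0 ⇒ q_{Nadir} = 31 − 0.25q_{Pike}.
The best-response slope dq_{Nadir}/dq_{Pike} = −0.25 < 0: the reaction function is downward-sloping, so the choices are strategic substitutes.

strategic substitutes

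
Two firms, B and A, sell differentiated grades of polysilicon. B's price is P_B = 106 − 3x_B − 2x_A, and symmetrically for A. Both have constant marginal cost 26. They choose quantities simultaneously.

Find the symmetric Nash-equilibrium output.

10

Firm B's profit: π = x_B(106 − 3x_B − 2x_A) − 26x_B.
∂π/∂x_B = 80 − 6x_B − 2x_A = 0 ⇒ x_B = 40/3 − (1/3)x_A.
The game is symmetric, so in equilibrium x_A = x_B: the reaction function gives (4/3)x_B = 40/3, hence x_B = 10.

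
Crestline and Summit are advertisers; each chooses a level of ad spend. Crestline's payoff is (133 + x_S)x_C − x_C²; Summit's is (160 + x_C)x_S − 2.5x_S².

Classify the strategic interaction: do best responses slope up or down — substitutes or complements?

strategic complements

Expanding Crestline's payoff: 133x_C + x_Sx_C − x_C².
∂π/∂x_C = 133 + x_S − 2x_C = 0, so x_C = 66.5 + 0.5x_S.
The best-response slope dx_C/dx_S = 0.5 > 0: the reaction function is upward-sloping, so the choices are strategic complements.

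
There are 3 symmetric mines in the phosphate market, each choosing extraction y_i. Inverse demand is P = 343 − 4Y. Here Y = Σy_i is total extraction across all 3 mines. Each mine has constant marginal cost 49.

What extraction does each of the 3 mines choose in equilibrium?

A representative mine's profit is π_i = y_i(343 − 4Y) − 49y_i, with Y = y_i + Σ_{j≠i} y_j.
First-order condition: 294 − 8y_i − 4Σ_{j≠i} y_j = 0.
Imposing symmetry (y_j = y for all j) turns Σ_{j≠i} y_j into 2y, so 294 = 16y and y = 18.375.

18.375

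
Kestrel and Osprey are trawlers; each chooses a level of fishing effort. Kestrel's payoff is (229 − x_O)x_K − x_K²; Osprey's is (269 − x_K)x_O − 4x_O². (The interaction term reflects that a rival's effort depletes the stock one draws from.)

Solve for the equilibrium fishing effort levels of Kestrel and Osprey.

Expanding Kestrel's payoff: 229x_K − x_Ox_K − x_K².
∂π/∂x_K = 229 − x_O − 2x_K = 0, so x_K = 114.5 − 0.5x_O.
Likewise for Osprey: x_O = 33.625 − 0.125x_K.
Substituting the second reaction function into the first: x_K = 114.5 − 0.5(33.625 − 0.125x_K), which gives 0.9375x_K = 97.6875 ⇒ x_K = 104.2.
Then x_O = 33.625 − 0.125·104.2 = 20.6.

104.2, 20.6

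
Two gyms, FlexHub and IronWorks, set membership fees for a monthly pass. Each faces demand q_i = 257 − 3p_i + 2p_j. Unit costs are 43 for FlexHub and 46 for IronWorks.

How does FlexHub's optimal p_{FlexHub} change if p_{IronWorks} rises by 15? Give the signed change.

5

FlexHub's profit: π = (p_{FlexHub} − 43)(257 − 3p_{FlexHub} + 2p_{IronWorks}).
∂π/∂p_{FlexHub} = 386 − 6p_{FlexHub} + 2p_{IronWorks} = 0 ⇒ p_{FlexHub} = 193/3 + (1/3)p_{IronWorks}.
The reaction-function slope is 1/3, so a 15-unit rise in p_{IronWorks} moves p_{FlexHub} by 1/3 × 15 = 5. FlexHub's best response rises — the actions are strategic complements.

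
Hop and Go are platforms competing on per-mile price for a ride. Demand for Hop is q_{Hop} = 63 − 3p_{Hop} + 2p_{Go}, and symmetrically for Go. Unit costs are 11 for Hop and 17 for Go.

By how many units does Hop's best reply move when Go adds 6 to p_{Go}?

2

Hop's profit: π = (p_{Hop} − 11)(63 − 3p_{Hop} + 2p_{Go}).
∂π/∂p_{Hop} = 96 − 6p_{Hop} + 2p_{Go} = 0 ⇒ p_{Hop} = 16 + (1/3)p_{Go}.
The reaction-function slope is 1/3, so a 6-unit rise in p_{Go} moves p_{Hop} by 1/3 × 6 = 2. Hop's best response rises — the actions are strategic complements.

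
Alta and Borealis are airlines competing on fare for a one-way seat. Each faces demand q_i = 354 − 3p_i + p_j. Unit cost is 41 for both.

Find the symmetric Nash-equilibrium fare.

Alta's profit: π = (p_{Alta} − 41)(354 − 3p_{Alta} + p_{Borealis}).
∂π/∂p_{Alta} = 477 − 6p_{Alta} + p_{Borealis} = 0 ⇒ p_{Alta} = 79.5 + (1/6)p_{Borealis}.
The game is symmetric, so in equilibrium p_{Borealis} = p_{Alta}: the reaction function gives (5/6)p_{Alta} = 79.5, hence p_{Alta} = 95.4.

95.4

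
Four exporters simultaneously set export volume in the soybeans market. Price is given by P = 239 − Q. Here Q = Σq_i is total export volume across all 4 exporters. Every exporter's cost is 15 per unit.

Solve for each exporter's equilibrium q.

A representative exporter's profit is π_i = q_i(239 − Q) − 15q_i, with Q = q_i + Σ_{j≠i} q_j.
First-order condition: 224 − 2q_i − Σ_{j≠i} q_j = 0.
Imposing symmetry (q_j = q for all j) turns Σ_{j≠i} q_j into 3q, so 224 = 5q and q = 44.8.

44.8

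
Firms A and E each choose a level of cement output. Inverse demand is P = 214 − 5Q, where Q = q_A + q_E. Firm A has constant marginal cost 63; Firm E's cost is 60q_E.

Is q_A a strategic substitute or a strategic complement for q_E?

Firm A's profit: π = q_A(214 − 5(q_A + q_E)) − 63q_A.
∂π/∂q_A = 151 − 10q_A − 5q_E = 0, so q_A = 15.1 − 0.5q_E.
The best-response slope dq_A/dq_E = −0.5 < 0: the reaction function is downward-sloping, so the choices are strategic substitutes.

strategic substitutes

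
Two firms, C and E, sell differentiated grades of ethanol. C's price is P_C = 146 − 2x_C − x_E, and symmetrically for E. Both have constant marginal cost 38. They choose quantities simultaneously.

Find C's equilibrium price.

Firm C's profit: π = x_C(146 − 2x_C − x_E) − 38x_C.
∂π/∂x_C = 108 − 4x_C − x_E = 0 ⇒ x_C = 27 − 0.25x_E.
Setting x_C = x_E in the reaction function: x_C = 27 − 0.25x_C, so x_C = 27 / 1.25 = 21.6.
P_C = 146 − 2·21.6 − 21.6 = 81.2.

81.2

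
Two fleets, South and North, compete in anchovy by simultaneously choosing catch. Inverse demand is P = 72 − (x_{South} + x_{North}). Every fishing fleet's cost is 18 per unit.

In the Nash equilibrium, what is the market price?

Fishing fleet South's profit: π = x_{South}(72 − (x_{South} + x_{North})) − 18x_{South}.
∂π/∂x_{South} = 54 − 2x_{South} − x_{North} = 0, so x_{South} = 27 − 0.5x_{North}.
Setting x_{South} = x_{North} in the reaction function: x_{South} = 27 − 0.5x_{South}, so x_{South} = 27 / 1.5 = 18.
Equilibrium price: P = 72 − 36 = 36.

36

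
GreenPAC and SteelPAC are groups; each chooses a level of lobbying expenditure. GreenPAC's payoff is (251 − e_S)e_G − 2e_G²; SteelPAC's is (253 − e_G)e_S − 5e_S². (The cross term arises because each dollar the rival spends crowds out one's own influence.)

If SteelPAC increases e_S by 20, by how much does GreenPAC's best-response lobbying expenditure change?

Expanding GreenPAC's payoff: 251e_G − e_Se_G − 2e_G².
∂π/∂e_G = 251 − e_S − 4e_G = 0, so e_G = 62.75 − 0.25e_S.
The reaction-function slope is −0.25, so a 20-unit rise in e_S moves e_G by −0.25 × 20 = −5. GreenPAC's best response falls — the actions are strategic substitutes.

-5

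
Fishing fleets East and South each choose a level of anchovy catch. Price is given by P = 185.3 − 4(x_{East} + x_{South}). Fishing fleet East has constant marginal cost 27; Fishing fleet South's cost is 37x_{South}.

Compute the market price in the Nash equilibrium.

Fishing fleet East's profit: π = x_{East}(185.3 − 4(x_{East} + x_{South})) − 27x_{East}.
∂π/∂x_{East} = 158.3 − 8x_{East} − 4x_{South} = 0, so x_{East} = 19.7875 − 0.5x_{South}.
By the same steps for South: x_{South} = 18.5375 − 0.5x_{East}.
Plugging x_{South} into East's best response: x_{East} = 19.7875 − 0.5(18.5375 − 0.5x_{East}) ⇒ 0.75x_{East} = 1683/160, so x_{East} = 14.025.
Then x_{South} = 18.5375 − 0.5·14.025 = 11.525.
Equilibrium price: P = 185.3 − 4·25.55 = 83.1.

83.1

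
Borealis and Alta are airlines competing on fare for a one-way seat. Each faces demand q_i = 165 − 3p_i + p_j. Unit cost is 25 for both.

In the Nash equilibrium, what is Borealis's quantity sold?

Borealis's profit: π = (p_{Borealis} − 25)(165 − 3p_{Borealis} + p_{Alta}).
∂π/∂p_{Borealis} = 240 − 6p_{Borealis} + p_{Alta} = 0 ⇒ p_{Borealis} = 40 + (1/6)p_{Alta}.
By symmetry p_{Alta} = p_{Borealis}; substituting into the reaction function, (5/6)p_{Borealis} = 40 and p_{Borealis} = 48.
q_{Borealis} = 165 − 3·48 + 48 = 69.

69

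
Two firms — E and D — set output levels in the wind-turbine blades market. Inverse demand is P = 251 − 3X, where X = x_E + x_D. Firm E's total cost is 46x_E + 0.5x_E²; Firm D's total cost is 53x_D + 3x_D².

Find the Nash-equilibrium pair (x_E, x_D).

24.88, 10.28

Firm E's profit: π = x_E(251 − 3(x_E + x_D)) − 46x_E − 0.5x_E².
∂π/∂x_E = 205 − 7x_E − 3x_D = 0, so x_E = 205/7 − (3/7)x_D.
For D: ∂π/∂x_D = 198 − 12x_D − 3x_E = 0 ⇒ x_D = 16.5 − 0.25x_E.
Solving the two reaction functions simultaneously: (1 − (−3/7)(−0.25))x_E = 205/7 − (3/7)·16.5, so (25/28)x_E = 311/14 and x_E = 24.88.
Then x_D = 16.5 − 0.25·24.88 = 10.28.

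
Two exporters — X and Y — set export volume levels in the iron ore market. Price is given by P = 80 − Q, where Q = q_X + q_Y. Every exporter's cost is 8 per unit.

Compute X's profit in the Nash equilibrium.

Exporter X's profit: π = q_X(80 − (q_X + q_Y)) − 8q_X.
∂π/∂q_X = 72 − 2q_X − q_Y = 0, so q_X = 36 − 0.5q_Y.
By symmetry q_Y = q_X; substituting into the reaction function, 1.5q_X = 36 and q_X = 24.
Price P = 80 − 48 = 32.
X's profit: (32 − 8)·24 = 576.

576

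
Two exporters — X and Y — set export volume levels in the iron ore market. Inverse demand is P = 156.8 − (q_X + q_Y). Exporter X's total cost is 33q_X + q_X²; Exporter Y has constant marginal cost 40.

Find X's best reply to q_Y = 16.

Exporter X's profit: π = q_X(156.8 − (q_X + q_Y)) − 33q_X − q_X².
∂π/∂q_X = 123.8 − 4q_X − q_Y = 0, so q_X = 30.95 − 0.25q_Y.
At q_Y = 16: q_X = 30.95 − 0.25·16 = 26.95.

26.95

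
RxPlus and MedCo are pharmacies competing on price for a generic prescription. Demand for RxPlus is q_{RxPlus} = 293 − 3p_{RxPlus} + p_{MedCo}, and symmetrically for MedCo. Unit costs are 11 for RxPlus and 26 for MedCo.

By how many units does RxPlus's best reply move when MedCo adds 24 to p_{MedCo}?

RxPlus's profit: π = (p_{RxPlus} − 11)(293 − 3p_{RxPlus} + p_{MedCo}).
∂π/∂p_{RxPlus} = 326 − 6p_{RxPlus} + p_{MedCo} = 0 ⇒ p_{RxPlus} = 163/3 + (1/6)p_{MedCo}.
The reaction-function slope is 1/6, so a 24-unit rise in p_{MedCo} moves p_{RxPlus} by 1/6 × 24 = 4. RxPlus's best response rises — the actions are strategic complements.

4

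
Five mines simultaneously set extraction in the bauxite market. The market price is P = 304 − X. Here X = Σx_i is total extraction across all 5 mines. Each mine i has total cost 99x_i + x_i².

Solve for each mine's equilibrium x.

25.625

A representative mine's profit is π_i = x_i(304 − X) − 99x_i − x_i², with X = x_i + Σ_{j≠i} x_j.
First-order condition: 205 − 4x_i − Σ_{j≠i} x_j = 0.
In a symmetric equilibrium every mine chooses the same x, so Σ_{j≠i} x_j = 4x. The condition becomes 205 − 8x = 0, giving x = 205/8 = 25.625.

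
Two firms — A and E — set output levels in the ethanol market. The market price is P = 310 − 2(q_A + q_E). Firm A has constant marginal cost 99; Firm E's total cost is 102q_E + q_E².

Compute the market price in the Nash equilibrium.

Firm A's profit: π = q_A(310 − 2(q_A + q_E)) − 99q_A.
∂π/∂q_A = 211 − 4q_A − 2q_E = 0, so q_A = 52.75 − 0.5q_E.
For E: ∂π/∂q_E = 208 − 6q_E − 2q_A = 0 ⇒ q_E = 104/3 − (1/3)q_A.
Solving the two reaction functions simultaneously: (1 − (−0.5)(−1/3))q_A = 52.75 − 0.5·(104/3), so (5/6)q_A = 425/12 and q_A = 42.5.
Then q_E = 104/3 − (1/3)·42.5 = 20.5.
Equilibrium price: P = 310 − 2·63 = 184.

184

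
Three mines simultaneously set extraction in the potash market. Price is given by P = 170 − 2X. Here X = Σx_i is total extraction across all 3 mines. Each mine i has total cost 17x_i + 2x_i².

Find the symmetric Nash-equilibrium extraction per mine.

12.75

A representative mine's profit is π_i = x_i(170 − 2X) − 17x_i − 2x_i², with X = x_i + Σ_{j≠i} x_j.
First-order condition: 153 − 8x_i − 2Σ_{j≠i} x_j = 0.
Imposing symmetry (x_j = x for all j) turns Σ_{j≠i} x_j into 2x, so 153 = 12x and x = 12.75.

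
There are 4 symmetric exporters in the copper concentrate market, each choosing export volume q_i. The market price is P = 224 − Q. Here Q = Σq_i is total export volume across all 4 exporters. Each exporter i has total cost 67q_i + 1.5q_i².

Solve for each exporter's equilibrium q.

19.625

A representative exporter's profit is π_i = q_i(224 − Q) − 67q_i − 1.5q_i², with Q = q_i + Σ_{j≠i} q_j.
First-order condition: 157 − 5q_i − Σ_{j≠i} q_j = 0.
With identical exporters, set every q_j = q: then 157 − 5q − 3q = 0, i.e. q = 157/8 = 19.625.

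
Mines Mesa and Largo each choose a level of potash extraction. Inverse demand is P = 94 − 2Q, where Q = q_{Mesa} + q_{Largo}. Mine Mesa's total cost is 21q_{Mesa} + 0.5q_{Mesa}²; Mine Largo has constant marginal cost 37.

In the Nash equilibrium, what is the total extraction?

19.8125

Mine Mesa's profit: π = q_{Mesa}(94 − 2(q_{Mesa} + q_{Largo})) − 21q_{Mesa} − 0.5q_{Mesa}².
∂π/∂q_{Mesa} = 73 − 5q_{Mesa} − 2q_{Largo} = 0, so q_{Mesa} = 14.6 − 0.4q_{Largo}.
For Largo: ∂π/∂q_{Largo} = 57 − 4q_{Largo} − 2q_{Mesa} = 0 ⇒ q_{Largo} = 14.25 − 0.5q_{Mesa}.
Solving the two reaction functions simultaneously: (1 − (−0.4)(−0.5))q_{Mesa} = 14.6 − 0.4·14.25, so 0.8q_{Mesa} = 8.9 and q_{Mesa} = 11.125.
Then q_{Largo} = 14.25 − 0.5·11.125 = 8.6875.
Total extraction: 11.125 + 8.6875 = 19.8125.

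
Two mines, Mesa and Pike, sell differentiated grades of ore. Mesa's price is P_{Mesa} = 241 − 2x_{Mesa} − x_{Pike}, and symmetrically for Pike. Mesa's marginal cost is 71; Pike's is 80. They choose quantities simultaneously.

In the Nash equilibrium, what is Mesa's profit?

Mine Mesa's profit: π = x_{Mesa}(241 − 2x_{Mesa} − x_{Pike}) − 71x_{Mesa}.
∂π/∂x_{Mesa} = 170 − 4x_{Mesa} − x_{Pike} = 0 ⇒ x_{Mesa} = 42.5 − 0.25x_{Pike}.
Similarly x_{Pike} = 40.25 − 0.25x_{Mesa}.
Solving the two reaction functions simultaneously: (1 − (−0.25)(−0.25))x_{Mesa} = 42.5 − 0.25·40.25, so 0.9375x_{Mesa} = 32.4375 and x_{Mesa} = 34.6.
Then x_{Pike} = 40.25 − 0.25·34.6 = 31.6.
P_{Mesa} = 241 − 2·34.6 − 31.6 = 140.2.
Profit = (140.2 − 71)·34.6 = 2394.32.

2394.32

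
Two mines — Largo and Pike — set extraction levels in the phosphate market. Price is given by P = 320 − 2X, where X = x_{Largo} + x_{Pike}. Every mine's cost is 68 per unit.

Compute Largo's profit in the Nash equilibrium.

3528

Mine Largo's profit: π = x_{Largo}(320 − 2(x_{Largo} + x_{Pike})) − 68x_{Largo}.
∂π/∂x_{Largo} = 252 − 4x_{Largo} − 2x_{Pike} = 0, so x_{Largo} = 63 − 0.5x_{Pike}.
Setting x_{Largo} = x_{Pike} in the reaction function: x_{Largo} = 63 − 0.5x_{Largo}, so x_{Largo} = 63 / 1.5 = 42.
Price P = 320 − 2·84 = 152.
Largo's profit: (152 − 68)·42 = 3528.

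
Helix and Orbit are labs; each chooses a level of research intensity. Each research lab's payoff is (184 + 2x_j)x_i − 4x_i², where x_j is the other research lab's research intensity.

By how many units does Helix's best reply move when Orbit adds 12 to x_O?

Helix's payoff is (184 + 2x_O)x_H − 4x_H².
∂π/∂x_H = 184 + 2x_O − 8x_H = 0, so x_H = 23 + 0.25x_O.
The reaction-function slope is 0.25, so a 12-unit rise in x_O moves x_H by 0.25 × 12 = 3. Helix's best response rises — the actions are strategic complements.

3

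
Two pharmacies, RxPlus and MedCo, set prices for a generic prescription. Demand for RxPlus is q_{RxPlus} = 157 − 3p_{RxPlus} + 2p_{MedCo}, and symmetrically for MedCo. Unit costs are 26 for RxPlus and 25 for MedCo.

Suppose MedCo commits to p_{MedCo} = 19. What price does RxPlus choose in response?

RxPlus's profit: π = (p_{RxPlus} − 26)(157 − 3p_{RxPlus} + 2p_{MedCo}).
∂π/∂p_{RxPlus} = 235 − 6p_{RxPlus} + 2p_{MedCo} = 0 ⇒ p_{RxPlus} = 235/6 + (1/3)p_{MedCo}.
At p_{MedCo} = 19: p_{RxPlus} = 235/6 + (1/3)·19 = 45.5.

45.5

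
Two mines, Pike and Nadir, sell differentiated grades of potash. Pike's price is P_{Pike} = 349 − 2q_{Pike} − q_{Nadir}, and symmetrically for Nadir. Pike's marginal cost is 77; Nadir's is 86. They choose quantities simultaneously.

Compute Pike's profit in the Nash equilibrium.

6050

Mine Pike's profit: π = q_{Pike}(349 − 2q_{Pike} − q_{Nadir}) − 77q_{Pike}.
∂π/∂q_{Pike} = 272 − 4q_{Pike} − q_{Nadir} = 0 ⇒ q_{Pike} = 68 − 0.25q_{Nadir}.
Similarly q_{Nadir} = 65.75 − 0.25q_{Pike}.
Plugging q_{Nadir} into Pike's best response: q_{Pike} = 68 − 0.25(65.75 − 0.25q_{Pike}) ⇒ 0.9375q_{Pike} = 51.5625, so q_{Pike} = 55.
Then q_{Nadir} = 65.75 − 0.25·55 = 52.
P_{Pike} = 349 − 2·55 − 52 = 187.
Profit = (187 − 77)·55 = 6050.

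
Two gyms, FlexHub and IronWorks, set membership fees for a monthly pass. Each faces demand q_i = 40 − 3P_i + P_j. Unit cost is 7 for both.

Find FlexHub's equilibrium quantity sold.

15.6

FlexHub's profit: π = (P_{FlexHub} − 7)(40 − 3P_{FlexHub} + P_{IronWorks}).
∂π/∂P_{FlexHub} = 61 − 6P_{FlexHub} + P_{IronWorks} = 0 ⇒ P_{FlexHub} = 61/6 + (1/6)P_{IronWorks}.
By symmetry P_{IronWorks} = P_{FlexHub}; substituting into the reaction function, (5/6)P_{FlexHub} = 61/6 and P_{FlexHub} = 12.2.
q_{FlexHub} = 40 − 3·12.2 + 12.2 = 15.6.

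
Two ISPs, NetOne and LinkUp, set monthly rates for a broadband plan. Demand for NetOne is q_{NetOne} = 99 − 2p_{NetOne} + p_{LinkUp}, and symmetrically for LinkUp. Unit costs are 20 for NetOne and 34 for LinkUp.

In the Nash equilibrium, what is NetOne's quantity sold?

56.4

NetOne's profit: π = (p_{NetOne} − 20)(99 − 2p_{NetOne} + p_{LinkUp}).
∂π/∂p_{NetOne} = 139 − 4p_{NetOne} + p_{LinkUp} = 0 ⇒ p_{NetOne} = 34.75 + 0.25p_{LinkUp}.
Similarly p_{LinkUp} = 41.75 + 0.25p_{NetOne}.
Plugging p_{LinkUp} into NetOne's best response: p_{NetOne} = 34.75 + 0.25(41.75 + 0.25p_{NetOne}) ⇒ 0.9375p_{NetOne} = 45.1875, so p_{NetOne} = 48.2.
Then p_{LinkUp} = 41.75 + 0.25·48.2 = 53.8.
q_{NetOne} = 99 − 2·48.2 + 53.8 = 56.4.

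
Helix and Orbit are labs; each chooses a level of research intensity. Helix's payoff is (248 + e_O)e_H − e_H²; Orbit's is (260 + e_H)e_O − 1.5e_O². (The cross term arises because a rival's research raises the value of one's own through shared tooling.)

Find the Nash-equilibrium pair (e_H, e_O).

Expanding Helix's payoff: 248e_H + e_Oe_H − e_H².
∂π/∂e_H = 248 + e_O − 2e_H = 0, so e_H = 124 + 0.5e_O.
Likewise for Orbit: e_O = 260/3 + (1/3)e_H.
Plugging e_O into Helix's best response: e_H = 124 + 0.5(260/3 + (1/3)e_H) ⇒ (5/6)e_H = 502/3, so e_H = 200.8.
Then e_O = 260/3 + (1/3)·200.8 = 153.6.

200.8, 153.6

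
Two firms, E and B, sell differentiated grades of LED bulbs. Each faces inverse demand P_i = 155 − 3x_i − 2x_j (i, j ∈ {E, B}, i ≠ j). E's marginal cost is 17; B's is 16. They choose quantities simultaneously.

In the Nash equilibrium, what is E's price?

68.5625

Firm E's profit: π = x_E(155 − 3x_E − 2x_B) − 17x_E.
∂π/∂x_E = 138 − 6x_E − 2x_B = 0 ⇒ x_E = 23 − (1/3)x_B.
Similarly x_B = 139/6 − (1/3)x_E.
Plugging x_B into E's best response: x_E = 23 − (1/3)(139/6 − (1/3)x_E) ⇒ (8/9)x_E = 275/18, so x_E = 17.1875.
Then x_B = 139/6 − (1/3)·17.1875 = 17.4375.
P_E = 155 − 3·17.1875 − 2·17.4375 = 68.5625.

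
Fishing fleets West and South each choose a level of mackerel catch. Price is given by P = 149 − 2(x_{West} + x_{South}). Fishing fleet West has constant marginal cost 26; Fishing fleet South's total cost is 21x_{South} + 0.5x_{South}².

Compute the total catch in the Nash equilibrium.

Fishing fleet West's profit: π = x_{West}(149 − 2(x_{West} + x_{South})) − 26x_{West}.
∂π/∂x_{West} = 123 − 4x_{West} − 2x_{South} = 0, so x_{West} = 30.75 − 0.5x_{South}.
For South: ∂π/∂x_{South} = 128 − 5x_{South} − 2x_{West} = 0 ⇒ x_{South} = 25.6 − 0.4x_{West}.
Solving the two reaction functions simultaneously: (1 − (−0.5)(−0.4))x_{West} = 30.75 − 0.5·25.6, so 0.8x_{West} = 17.95 and x_{West} = 22.4375.
Then x_{South} = 25.6 − 0.4·22.4375 = 16.625.
Total catch: 22.4375 + 16.625 = 39.0625.

39.0625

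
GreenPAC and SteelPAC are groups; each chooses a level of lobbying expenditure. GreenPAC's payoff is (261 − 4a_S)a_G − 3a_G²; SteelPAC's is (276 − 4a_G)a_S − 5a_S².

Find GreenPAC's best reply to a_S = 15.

Expanding GreenPAC's payoff: 261a_G − 4a_Sa_G − 3a_G².
∂π/∂a_G = 261 − 4a_S − 6a_G = 0, so a_G = 43.5 − (2/3)a_S.
At a_S = 15: a_G = 43.5 − (2/3)·15 = 33.5.

33.5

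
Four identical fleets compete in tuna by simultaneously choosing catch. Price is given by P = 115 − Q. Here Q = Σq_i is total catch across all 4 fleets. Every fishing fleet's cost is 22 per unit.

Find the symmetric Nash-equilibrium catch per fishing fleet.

18.6

A representative fishing fleet's profit is π_i = q_i(115 − Q) − 22q_i, with Q = q_i + Σ_{j≠i} q_j.
First-order condition: 93 − 2q_i − Σ_{j≠i} q_j = 0.
With identical fishing fleets, set every q_j = q: then 93 − 2q − 3q = 0, i.e. q = 93/5 = 18.6.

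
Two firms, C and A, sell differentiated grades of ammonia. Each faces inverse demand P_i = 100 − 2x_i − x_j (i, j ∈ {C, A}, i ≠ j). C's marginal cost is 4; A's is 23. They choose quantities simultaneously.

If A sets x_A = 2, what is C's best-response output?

Firm C's profit: π = x_C(100 − 2x_C − x_A) − 4x_C.
∂π/∂x_C = 96 − 4x_C − x_A = 0 ⇒ x_C = 24 − 0.25x_A.
At x_A = 2: x_C = 24 − 0.25·2 = 23.5.

23.5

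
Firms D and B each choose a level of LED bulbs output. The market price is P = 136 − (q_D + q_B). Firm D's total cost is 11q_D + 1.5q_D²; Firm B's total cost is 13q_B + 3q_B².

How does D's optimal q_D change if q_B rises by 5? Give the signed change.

Firm D's profit: π = q_D(136 − (q_D + q_B)) − 11q_D − 1.5q_D².
∂π/∂q_D = 125 − 5q_D − q_B = 0, so q_D = 25 − 0.2q_B.
The reaction-function slope is −0.2, so a 5-unit rise in q_B moves q_D by −0.2 × 5 = −1. D's best response falls — the actions are strategic substitutes.

-1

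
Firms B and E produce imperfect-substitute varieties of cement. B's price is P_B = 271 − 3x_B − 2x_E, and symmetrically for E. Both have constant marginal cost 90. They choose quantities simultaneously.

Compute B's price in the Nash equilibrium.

Firm B's profit: π = x_B(271 − 3x_B − 2x_E) − 90x_B.
∂π/∂x_B = 181 − 6x_B − 2x_E = 0 ⇒ x_B = 181/6 − (1/3)x_E.
By symmetry x_E = x_B; substituting into the reaction function, (4/3)x_B = 181/6 and x_B = 22.625.
P_B = 271 − 3·22.625 − 2·22.625 = 157.875.

157.875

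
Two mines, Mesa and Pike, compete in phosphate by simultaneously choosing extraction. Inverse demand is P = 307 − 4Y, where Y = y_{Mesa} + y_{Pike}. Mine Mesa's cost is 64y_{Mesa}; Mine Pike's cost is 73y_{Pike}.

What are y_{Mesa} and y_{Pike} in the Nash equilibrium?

Mine Mesa's profit: π = y_{Mesa}(307 − 4(y_{Mesa} + y_{Pike})) − 64y_{Mesa}.
∂π/∂y_{Mesa} = 243 − 8y_{Mesa} − 4y_{Pike} = 0, so y_{Mesa} = 30.375 − 0.5y_{Pike}.
By the same steps for Pike: y_{Pike} = 29.25 − 0.5y_{Mesa}.
Plugging y_{Pike} into Mesa's best response: y_{Mesa} = 30.375 − 0.5(29.25 − 0.5y_{Mesa}) ⇒ 0.75y_{Mesa} = 15.75, so y_{Mesa} = 21.
Then y_{Pike} = 29.25 − 0.5·21 = 18.75.

21, 18.75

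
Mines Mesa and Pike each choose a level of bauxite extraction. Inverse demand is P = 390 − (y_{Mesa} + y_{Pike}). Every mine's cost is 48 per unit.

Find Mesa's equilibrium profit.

12996

Mine Mesa's profit: π = y_{Mesa}(390 − (y_{Mesa} + y_{Pike})) − 48y_{Mesa}.
∂π/∂y_{Mesa} = 342 − 2y_{Mesa} − y_{Pike} = 0, so y_{Mesa} = 171 − 0.5y_{Pike}.
By symmetry y_{Pike} = y_{Mesa}; substituting into the reaction function, 1.5y_{Mesa} = 171 and y_{Mesa} = 114.
Price P = 390 − 228 = 162.
Mesa's profit: (162 − 48)·114 = 12996.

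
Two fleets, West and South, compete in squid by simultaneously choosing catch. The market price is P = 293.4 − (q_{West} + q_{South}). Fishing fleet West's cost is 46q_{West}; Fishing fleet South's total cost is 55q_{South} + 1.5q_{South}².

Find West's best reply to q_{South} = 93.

77.2

Fishing fleet West's profit: π = q_{West}(293.4 − (q_{West} + q_{South})) − 46q_{West}.
∂π/∂q_{West} = 247.4 − 2q_{West} − q_{South} = 0, so q_{West} = 123.7 − 0.5q_{South}.
At q_{South} = 93: q_{West} = 123.7 − 0.5·93 = 77.2.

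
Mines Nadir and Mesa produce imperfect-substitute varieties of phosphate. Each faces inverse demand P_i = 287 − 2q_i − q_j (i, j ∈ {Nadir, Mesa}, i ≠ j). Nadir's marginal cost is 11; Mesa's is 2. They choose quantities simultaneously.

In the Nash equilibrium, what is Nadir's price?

Mine Nadir's profit: π = q_{Nadir}(287 − 2q_{Nadir} − q_{Mesa}) − 11q_{Nadir}.
∂π/∂q_{Nadir} = 276 − 4q_{Nadir} − q_{Mesa} = 0 ⇒ q_{Nadir} = 69 − 0.25q_{Mesa}.
Similarly q_{Mesa} = 71.25 − 0.25q_{Nadir}.
Substituting the second reaction function into the first: q_{Nadir} = 69 − 0.25(71.25 − 0.25q_{Nadir}), which gives 0.9375q_{Nadir} = 51.1875 ⇒ q_{Nadir} = 54.6.
Then q_{Mesa} = 71.25 − 0.25·54.6 = 57.6.
P_{Nadir} = 287 − 2·54.6 − 57.6 = 120.2.

120.2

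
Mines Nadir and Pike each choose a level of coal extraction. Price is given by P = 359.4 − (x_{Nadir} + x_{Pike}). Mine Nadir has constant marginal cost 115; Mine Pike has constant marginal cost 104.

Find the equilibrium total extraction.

166.6

Mine Nadir's profit: π = x_{Nadir}(359.4 − (x_{Nadir} + x_{Pike})) − 115x_{Nadir}.
∂π/∂x_{Nadir} = 244.4 − 2x_{Nadir} − x_{Pike} = 0, so x_{Nadir} = 122.2 − 0.5x_{Pike}.
By the same steps for Pike: x_{Pike} = 127.7 − 0.5x_{Nadir}.
Substituting the second reaction function into the first: x_{Nadir} = 122.2 − 0.5(127.7 − 0.5x_{Nadir}), which gives 0.75x_{Nadir} = 58.35 ⇒ x_{Nadir} = 77.8.
Then x_{Pike} = 127.7 − 0.5·77.8 = 88.8.
Total extraction: 77.8 + 88.8 = 166.6.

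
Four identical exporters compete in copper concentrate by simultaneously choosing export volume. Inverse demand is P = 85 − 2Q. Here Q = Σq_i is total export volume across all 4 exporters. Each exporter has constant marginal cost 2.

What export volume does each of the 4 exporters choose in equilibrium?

A representative exporter's profit is π_i = q_i(85 − 2Q) − 2q_i, with Q = q_i + Σ_{j≠i} q_j.
First-order condition: 83 − 4q_i − 2Σ_{j≠i} q_j = 0.
With identical exporters, set every q_j = q: then 83 − 4q − 6q = 0, i.e. q = 83/10 = 8.3.

8.3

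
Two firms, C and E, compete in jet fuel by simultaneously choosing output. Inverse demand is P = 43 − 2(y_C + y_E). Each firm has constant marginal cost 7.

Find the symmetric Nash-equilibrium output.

6

Firm C's profit: π = y_C(43 − 2(y_C + y_E)) − 7y_C.
∂π/∂y_C = 36 − 4y_C − 2y_E = 0, so y_C = 9 − 0.5y_E.
The game is symmetric, so in equilibrium y_E = y_C: the reaction function gives 1.5y_C = 9, hence y_C = 6.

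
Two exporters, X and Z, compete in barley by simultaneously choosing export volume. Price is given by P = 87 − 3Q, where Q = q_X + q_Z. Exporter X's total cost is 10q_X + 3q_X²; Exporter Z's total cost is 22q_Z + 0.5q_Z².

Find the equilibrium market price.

51.28

Exporter X's profit: π = q_X(87 − 3(q_X + q_Z)) − 10q_X − 3q_X².
∂π/∂q_X = 77 − 12q_X − 3q_Z = 0, so q_X = 77/12 − 0.25q_Z.
For Z: ∂π/∂q_Z = 65 − 7q_Z − 3q_X = 0 ⇒ q_Z = 65/7 − (3/7)q_X.
Solving the two reaction functions simultaneously: (1 − (−0.25)(−3/7))q_X = 77/12 − 0.25·(65/7), so (25/28)q_X = 86/21 and q_X = 344/75.
Then q_Z = 65/7 − (3/7)·(344/75) = 7.32.
Equilibrium price: P = 87 − 3·(893/75) = 51.28.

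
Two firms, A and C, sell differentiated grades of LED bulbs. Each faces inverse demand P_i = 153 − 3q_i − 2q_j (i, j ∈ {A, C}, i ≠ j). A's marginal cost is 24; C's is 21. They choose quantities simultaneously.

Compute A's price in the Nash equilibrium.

Firm A's profit: π = q_A(153 − 3q_A − 2q_C) − 24q_A.
∂π/∂q_A = 129 − 6q_A − 2q_C = 0 ⇒ q_A = 21.5 − (1/3)q_C.
Similarly q_C = 22 − (1/3)q_A.
Substituting the second reaction function into the first: q_A = 21.5 − (1/3)(22 − (1/3)q_A), which gives (8/9)q_A = 85/6 ⇒ q_A = 15.9375.
Then q_C = 22 − (1/3)·15.9375 = 16.6875.
P_A = 153 − 3·15.9375 − 2·16.6875 = 71.8125.

71.8125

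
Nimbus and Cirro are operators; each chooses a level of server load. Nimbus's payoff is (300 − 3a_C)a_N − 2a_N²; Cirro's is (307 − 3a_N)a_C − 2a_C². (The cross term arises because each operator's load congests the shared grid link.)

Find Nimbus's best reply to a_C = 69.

Expanding Nimbus's payoff: 300a_N − 3a_Ca_N − 2a_N².
∂π/∂a_N = 300 − 3a_C − 4a_N = 0, so a_N = 75 − 0.75a_C.
At a_C = 69: a_N = 75 − 0.75·69 = 23.25.

23.25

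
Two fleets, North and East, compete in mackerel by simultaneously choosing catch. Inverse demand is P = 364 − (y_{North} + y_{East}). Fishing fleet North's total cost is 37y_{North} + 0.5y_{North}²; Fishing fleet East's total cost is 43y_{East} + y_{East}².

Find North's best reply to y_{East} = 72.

85

Fishing fleet North's profit: π = y_{North}(364 − (y_{North} + y_{East})) − 37y_{North} − 0.5y_{North}².
∂π/∂y_{North} = 327 − 3y_{North} − y_{East} = 0, so y_{North} = 109 − (1/3)y_{East}.
At y_{East} = 72: y_{North} = 109 − (1/3)·72 = 85.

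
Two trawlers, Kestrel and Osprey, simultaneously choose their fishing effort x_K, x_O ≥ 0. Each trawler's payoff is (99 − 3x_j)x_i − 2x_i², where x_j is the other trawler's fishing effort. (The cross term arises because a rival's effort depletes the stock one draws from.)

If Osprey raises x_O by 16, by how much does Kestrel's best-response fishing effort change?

Kestrel's payoff is (99 − 3x_O)x_K − 2x_K².
∂π/∂x_K = 99 − 3x_O − 4x_K = 0, so x_K = 24.75 − 0.75x_O.
The reaction-function slope is −0.75, so a 16-unit rise in x_O moves x_K by −0.75 × 16 = −12. Kestrel's best response falls — the actions are strategic substitutes.

-12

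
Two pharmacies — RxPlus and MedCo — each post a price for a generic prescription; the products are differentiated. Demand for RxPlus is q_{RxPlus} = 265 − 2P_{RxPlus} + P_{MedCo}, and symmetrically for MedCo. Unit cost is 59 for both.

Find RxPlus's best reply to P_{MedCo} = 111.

123.5

RxPlus's profit: π = (P_{RxPlus} − 59)(265 − 2P_{RxPlus} + P_{MedCo}).
∂π/∂P_{RxPlus} = 383 − 4P_{RxPlus} + P_{MedCo} = 0 ⇒ P_{RxPlus} = 95.75 + 0.25P_{MedCo}.
At P_{MedCo} = 111: P_{RxPlus} = 95.75 + 0.25·111 = 123.5.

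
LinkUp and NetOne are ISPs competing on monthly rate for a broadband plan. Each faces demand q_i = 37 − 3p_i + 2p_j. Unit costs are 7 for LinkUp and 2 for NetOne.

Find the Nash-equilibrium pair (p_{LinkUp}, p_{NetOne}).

LinkUp's profit: π = (p_{LinkUp} − 7)(37 − 3p_{LinkUp} + 2p_{NetOne}).
∂π/∂p_{LinkUp} = 58 − 6p_{LinkUp} + 2p_{NetOne} = 0 ⇒ p_{LinkUp} = 29/3 + (1/3)p_{NetOne}.
Similarly p_{NetOne} = 43/6 + (1/3)p_{LinkUp}.
Substituting the second reaction function into the first: p_{LinkUp} = 29/3 + (1/3)(43/6 + (1/3)p_{LinkUp}), which gives (8/9)p_{LinkUp} = 217/18 ⇒ p_{LinkUp} = 13.5625.
Then p_{NetOne} = 43/6 + (1/3)·13.5625 = 11.6875.

13.5625, 11.6875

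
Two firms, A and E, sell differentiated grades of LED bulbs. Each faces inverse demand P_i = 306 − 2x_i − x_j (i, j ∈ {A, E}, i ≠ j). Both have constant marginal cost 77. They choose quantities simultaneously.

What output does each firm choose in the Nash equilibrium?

Firm A's profit: π = x_A(306 − 2x_A − x_E) − 77x_A.
∂π/∂x_A = 229 − 4x_A − x_E = 0 ⇒ x_A = 57.25 − 0.25x_E.
The game is symmetric, so in equilibrium x_E = x_A: the reaction function gives 1.25x_A = 57.25, hence x_A = 45.8.

45.8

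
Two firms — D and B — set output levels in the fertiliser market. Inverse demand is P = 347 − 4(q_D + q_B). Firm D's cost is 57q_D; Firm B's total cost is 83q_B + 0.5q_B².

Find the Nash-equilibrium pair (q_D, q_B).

27.75, 17

Firm D's profit: π = q_D(347 − 4(q_D + q_B)) − 57q_D.
∂π/∂q_D = 290 − 8q_D − 4q_B = 0, so q_D = 36.25 − 0.5q_B.
For B: ∂π/∂q_B = 264 − 9q_B − 4q_D = 0 ⇒ q_B = 88/3 − (4/9)q_D.
Solving the two reaction functions simultaneously: (1 − (−0.5)(−4/9))q_D = 36.25 − 0.5·(88/3), so (7/9)q_D = 259/12 and q_D = 27.75.
Then q_B = 88/3 − (4/9)·27.75 = 17.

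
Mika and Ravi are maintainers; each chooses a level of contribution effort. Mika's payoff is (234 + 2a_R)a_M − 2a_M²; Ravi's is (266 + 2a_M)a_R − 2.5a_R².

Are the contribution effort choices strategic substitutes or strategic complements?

Expanding Mika's payoff: 234a_M + 2a_Ra_M − 2a_M².
∂π/∂a_M = 234 + 2a_R − 4a_M = 0, so a_M = 58.5 + 0.5a_R.
The best-response slope da_M/da_R = 0.5 > 0: the reaction function is upward-sloping, so the choices are strategic complements.

strategic complements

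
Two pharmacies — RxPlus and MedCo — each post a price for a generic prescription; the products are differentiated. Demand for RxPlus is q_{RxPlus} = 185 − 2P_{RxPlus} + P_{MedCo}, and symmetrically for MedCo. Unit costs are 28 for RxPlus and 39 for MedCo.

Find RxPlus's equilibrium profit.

5788.88

RxPlus's profit: π = (P_{RxPlus} − 28)(185 − 2P_{RxPlus} + P_{MedCo}).
∂π/∂P_{RxPlus} = 241 − 4P_{RxPlus} + P_{MedCo} = 0 ⇒ P_{RxPlus} = 60.25 + 0.25P_{MedCo}.
Similarly P_{MedCo} = 65.75 + 0.25P_{RxPlus}.
Solving the two reaction functions simultaneously: (1 − (0.25)(0.25))P_{RxPlus} = 60.25 + 0.25·65.75, so 0.9375P_{RxPlus} = 76.6875 and P_{RxPlus} = 81.8.
Then P_{MedCo} = 65.75 + 0.25·81.8 = 86.2.
q_{RxPlus} = 185 − 2·81.8 + 86.2 = 107.6.
Profit = (81.8 − 28)·107.6 = 5788.88.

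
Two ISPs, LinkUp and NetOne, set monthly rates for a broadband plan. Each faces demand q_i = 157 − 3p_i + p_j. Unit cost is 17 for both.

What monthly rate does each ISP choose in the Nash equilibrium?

41.6

LinkUp's profit: π = (p_{LinkUp} − 17)(157 − 3p_{LinkUp} + p_{NetOne}).
∂π/∂p_{LinkUp} = 208 − 6p_{LinkUp} + p_{NetOne} = 0 ⇒ p_{LinkUp} = 104/3 + (1/6)p_{NetOne}.
The game is symmetric, so in equilibrium p_{NetOne} = p_{LinkUp}: the reaction function gives (5/6)p_{LinkUp} = 104/3, hence p_{LinkUp} = 41.6.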